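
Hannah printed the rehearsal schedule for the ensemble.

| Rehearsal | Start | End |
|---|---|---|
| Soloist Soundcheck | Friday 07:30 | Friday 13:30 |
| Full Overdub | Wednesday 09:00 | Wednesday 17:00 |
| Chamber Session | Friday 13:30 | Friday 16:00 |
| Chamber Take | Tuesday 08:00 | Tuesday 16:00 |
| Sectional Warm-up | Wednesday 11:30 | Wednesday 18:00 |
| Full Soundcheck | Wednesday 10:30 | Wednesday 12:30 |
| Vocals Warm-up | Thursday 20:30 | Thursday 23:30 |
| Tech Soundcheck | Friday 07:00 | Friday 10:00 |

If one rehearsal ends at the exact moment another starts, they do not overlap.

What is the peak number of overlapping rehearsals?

3

Sort all start/end points and keep a running count:
Tuesday 08:00 start Chamber Take → 1
Tuesday 16:00 end Chamber Take → 0
Wednesday 09:00 start Full Overdub → 1
Wednesday 10:30 start Full Soundcheck → 2
Wednesday 11:30 start Sectional Warm-up → 3
Wednesday 12:30 end Full Soundcheck → 2
Wednesday 17:00 end Full Overdub → 1
Wednesday 18:00 end Sectional Warm-up → 0
Thursday 20:30 start Vocals Warm-up → 1
Thursday 23:30 end Vocals Warm-up → 0
Friday 07:00 start Tech Soundcheck → 1
Friday 07:30 start Soloist Soundcheck → 2
Friday 10:00 end Tech Soundcheck → 1
Friday 13:30 end Soloist Soundcheck → 0
Friday 13:30 start Chamber Session → 1
Friday 16:00 end Chamber Session → 0
Peak is 3, at Wednesday 11:30 (Full Overdub, Full Soundcheck, Sectional Warm-up).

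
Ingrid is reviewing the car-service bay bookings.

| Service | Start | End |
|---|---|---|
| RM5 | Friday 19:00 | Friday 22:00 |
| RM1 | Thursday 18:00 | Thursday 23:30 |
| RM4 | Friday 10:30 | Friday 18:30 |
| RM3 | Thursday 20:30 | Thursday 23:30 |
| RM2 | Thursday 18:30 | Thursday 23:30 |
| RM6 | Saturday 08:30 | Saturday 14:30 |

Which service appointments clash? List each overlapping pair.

RM1 & RM2, RM1 & RM3, RM2 & RM3

Sorted by start: RM1, RM2, RM3, RM4, RM5, RM6.
RM2 starts before RM1 ends → RM1 and RM2 overlap.
RM3 starts before RM1 ends → RM1 and RM3 overlap.
RM4 starts after RM1 ends — done with RM1.
RM3 starts before RM2 ends → RM2 and RM3 overlap.
RM4 starts after RM2 ends — done with RM2.
RM4 starts after RM3 ends — done with RM3.
RM5 starts after RM4 ends — done with RM4.
RM6 starts after RM5 ends.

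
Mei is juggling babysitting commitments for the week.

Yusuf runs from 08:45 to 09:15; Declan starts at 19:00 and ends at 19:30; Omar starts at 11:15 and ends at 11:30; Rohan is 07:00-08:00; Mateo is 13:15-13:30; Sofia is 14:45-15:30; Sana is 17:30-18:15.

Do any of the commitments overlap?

Sorted by start: Rohan, Yusuf, Omar, Mateo, Sofia, Sana, Declan.
Yusuf starts after Rohan ends, so nothing later overlaps Rohan either.
Omar starts after Yusuf ends, so nothing later overlaps Yusuf either.
Mateo starts after Omar ends, so nothing later overlaps Omar either.
Sofia starts after Mateo ends, so nothing later overlaps Mateo either.
Sana starts after Sofia ends, so nothing later overlaps Sofia either.
Declan starts after Sana ends.
Every pair is clear; the schedule has no overlaps.

No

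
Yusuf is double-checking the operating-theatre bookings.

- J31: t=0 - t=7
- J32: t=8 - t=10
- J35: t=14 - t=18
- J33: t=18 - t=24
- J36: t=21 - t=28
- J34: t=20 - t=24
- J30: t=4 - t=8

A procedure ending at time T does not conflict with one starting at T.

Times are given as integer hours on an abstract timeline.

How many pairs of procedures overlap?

4

Sorted by start: J31, J30, J32, J35, J33, J34, J36.
J30 starts before J31 ends → J31 and J30 overlap.
J32 starts after J31 ends; J31 is clear from here.
J32 starts exactly when J30 ends (back-to-back, no overlap); J30 is clear from here.
J35 starts after J32 ends; J32 is clear from here.
J33 starts exactly when J35 ends (back-to-back, no overlap); J35 is clear from here.
J34 starts before J33 ends → J33 and J34 overlap.
J36 starts before J33 ends → J33 and J36 overlap.
J36 starts before J34 ends → J34 and J36 overlap.
Overlapping pairs: J30 & J31, J33 & J34, J33 & J36, J34 & J36 — 4 in total.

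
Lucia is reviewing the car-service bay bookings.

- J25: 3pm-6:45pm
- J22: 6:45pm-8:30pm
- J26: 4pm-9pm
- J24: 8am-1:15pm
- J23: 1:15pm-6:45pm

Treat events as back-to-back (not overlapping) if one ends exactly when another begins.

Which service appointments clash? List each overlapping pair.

Sorted by start: J24, J23, J25, J26, J22.
J23 starts exactly when J24 ends (back-to-back, no overlap), so nothing later overlaps J24 either.
J25 starts before J23 ends → J23 and J25 overlap.
J26 starts before J23 ends → J23 and J26 overlap.
J22 starts exactly when J23 ends (back-to-back, no overlap).
J26 starts before J25 ends → J25 and J26 overlap.
J22 starts exactly when J25 ends (back-to-back, no overlap).
J22 starts before J26 ends → J26 and J22 overlap.

J22 & J26, J23 & J25, J23 & J26, J25 & J26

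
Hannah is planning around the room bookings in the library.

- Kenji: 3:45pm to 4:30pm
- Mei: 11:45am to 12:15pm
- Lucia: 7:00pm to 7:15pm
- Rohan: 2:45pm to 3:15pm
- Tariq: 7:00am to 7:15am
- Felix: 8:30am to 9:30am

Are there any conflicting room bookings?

Sorted by start: Tariq, Felix, Mei, Rohan, Kenji, Lucia.
Felix starts after Tariq ends, so nothing later overlaps Tariq either.
Mei starts after Felix ends, so nothing later overlaps Felix either.
Rohan starts after Mei ends, so nothing later overlaps Mei either.
Kenji starts after Rohan ends, so nothing later overlaps Rohan either.
Lucia starts after Kenji ends.
Every pair is clear; the schedule has no overlaps.

No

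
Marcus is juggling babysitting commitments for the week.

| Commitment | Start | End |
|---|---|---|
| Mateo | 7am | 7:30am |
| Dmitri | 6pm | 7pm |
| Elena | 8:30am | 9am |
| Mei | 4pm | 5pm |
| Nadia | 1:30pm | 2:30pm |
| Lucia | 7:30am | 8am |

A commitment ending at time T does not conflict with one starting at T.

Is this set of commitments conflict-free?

Yes

Sorted by start: Mateo, Lucia, Elena, Nadia, Mei, Dmitri.
Lucia starts exactly when Mateo ends (back-to-back, no overlap), so Mateo has no further overlaps.
Elena starts after Lucia ends, so Lucia has no further overlaps.
Nadia starts after Elena ends, so Elena has no further overlaps.
Mei starts after Nadia ends, so Nadia has no further overlaps.
Dmitri starts after Mei ends.
Every pair is clear; the schedule has no overlaps.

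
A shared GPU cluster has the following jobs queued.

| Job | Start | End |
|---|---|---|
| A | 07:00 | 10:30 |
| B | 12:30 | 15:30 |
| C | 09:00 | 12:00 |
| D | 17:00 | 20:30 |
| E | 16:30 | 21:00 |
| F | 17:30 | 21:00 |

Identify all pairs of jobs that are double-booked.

A & C, D & E, D & F, E & F

Sorted by start: A, C, B, E, D, F.
C starts before A ends → A and C overlap.
B starts after A ends, so A has no further overlaps.
B starts after C ends, so C has no further overlaps.
E starts after B ends, so B has no further overlaps.
D starts before E ends → E and D overlap.
F starts before E ends → E and F overlap.
F starts before D ends → D and F overlap.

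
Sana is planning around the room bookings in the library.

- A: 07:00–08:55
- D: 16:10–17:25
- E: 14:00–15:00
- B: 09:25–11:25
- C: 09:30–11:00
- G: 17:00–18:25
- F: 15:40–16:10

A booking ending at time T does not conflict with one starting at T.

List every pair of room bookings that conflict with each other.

Sorted by start: A, B, C, E, F, D, G.
B starts after A ends, so A has no further overlaps.
C starts before B ends → B and C overlap.
E starts after B ends, so B has no further overlaps.
E starts after C ends, so C has no further overlaps.
F starts after E ends, so E has no further overlaps.
D starts exactly when F ends (back-to-back, no overlap), so F has no further overlaps.
G starts before D ends → D and G overlap.

B & C, D & G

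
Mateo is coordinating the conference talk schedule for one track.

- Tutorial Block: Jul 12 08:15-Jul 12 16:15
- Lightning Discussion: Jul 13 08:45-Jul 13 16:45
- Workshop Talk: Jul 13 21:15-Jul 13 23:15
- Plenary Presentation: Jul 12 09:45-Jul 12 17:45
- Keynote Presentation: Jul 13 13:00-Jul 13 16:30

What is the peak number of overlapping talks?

Walk through starts and ends in time order (an end at T is processed before a start at T):
Jul 12 08:15 start Tutorial Block → 1
Jul 12 09:45 start Plenary Presentation → 2
Jul 12 16:15 end Tutorial Block → 1
Jul 12 17:45 end Plenary Presentation → 0
Jul 13 08:45 start Lightning Discussion → 1
Jul 13 13:00 start Keynote Presentation → 2
Jul 13 16:30 end Keynote Presentation → 1
Jul 13 16:45 end Lightning Discussion → 0
Jul 13 21:15 start Workshop Talk → 1
Jul 13 23:15 end Workshop Talk → 0
Peak is 2, at Jul 12 09:45 (Plenary Presentation, Tutorial Block).

2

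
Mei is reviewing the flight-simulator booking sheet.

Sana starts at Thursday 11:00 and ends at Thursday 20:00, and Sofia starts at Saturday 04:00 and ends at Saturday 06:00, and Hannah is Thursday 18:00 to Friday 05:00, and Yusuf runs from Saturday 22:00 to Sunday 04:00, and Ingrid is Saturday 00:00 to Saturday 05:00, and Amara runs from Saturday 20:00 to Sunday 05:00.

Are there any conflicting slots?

Sorted by start: Sana, Hannah, Ingrid, Sofia, Amara, Yusuf.
Hannah starts before Sana ends → Sana and Hannah overlap.
That's a conflict, so the schedule is not conflict-free.

Yes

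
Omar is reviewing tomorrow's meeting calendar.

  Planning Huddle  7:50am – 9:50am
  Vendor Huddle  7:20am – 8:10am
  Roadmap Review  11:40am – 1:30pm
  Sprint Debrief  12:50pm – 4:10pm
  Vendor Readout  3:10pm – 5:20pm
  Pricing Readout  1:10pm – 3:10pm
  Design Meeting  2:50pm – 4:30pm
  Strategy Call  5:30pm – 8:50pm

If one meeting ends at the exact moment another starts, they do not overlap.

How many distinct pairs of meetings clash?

8

Sorted by start: Vendor Huddle, Planning Huddle, Roadmap Review, Sprint Debrief, Pricing Readout, Design Meeting, Vendor Readout, Strategy Call.
Planning Huddle starts before Vendor Huddle ends → Vendor Huddle and Planning Huddle overlap.
Roadmap Review starts after Vendor Huddle ends; Vendor Huddle is clear from here.
Roadmap Review starts after Planning Huddle ends; Planning Huddle is clear from here.
Sprint Debrief starts before Roadmap Review ends → Roadmap Review and Sprint Debrief overlap.
Pricing Readout starts before Roadmap Review ends → Roadmap Review and Pricing Readout overlap.
Design Meeting starts after Roadmap Review ends; Roadmap Review is clear from here.
Pricing Readout starts before Sprint Debrief ends → Sprint Debrief and Pricing Readout overlap.
Design Meeting starts before Sprint Debrief ends → Sprint Debrief and Design Meeting overlap.
Vendor Readout starts before Sprint Debrief ends → Sprint Debrief and Vendor Readout overlap.
Strategy Call starts after Sprint Debrief ends.
Design Meeting starts before Pricing Readout ends → Pricing Readout and Design Meeting overlap.
Vendor Readout starts exactly when Pricing Readout ends (back-to-back, no overlap); Pricing Readout is clear from here.
Vendor Readout starts before Design Meeting ends → Design Meeting and Vendor Readout overlap.
Strategy Call starts after Design Meeting ends.
Strategy Call starts after Vendor Readout ends.
Overlapping pairs: Design Meeting & Pricing Readout, Design Meeting & Sprint Debrief, Design Meeting & Vendor Readout, Planning Huddle & Vendor Huddle, Pricing Readout & Roadmap Review, Pricing Readout & Sprint Debrief, Roadmap Review & Sprint Debrief, Sprint Debrief & Vendor Readout — 8 in total.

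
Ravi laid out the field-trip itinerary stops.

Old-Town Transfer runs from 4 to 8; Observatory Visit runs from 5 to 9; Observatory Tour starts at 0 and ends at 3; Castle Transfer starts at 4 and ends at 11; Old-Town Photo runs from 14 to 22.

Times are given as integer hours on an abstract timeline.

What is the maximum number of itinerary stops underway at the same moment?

Sweep the timeline, counting +1 at each start and −1 at each end (ends before starts at a tie):
0 start Observatory Tour → 1
3 end Observatory Tour → 0
4 start Castle Transfer → 1
4 start Old-Town Transfer → 2
5 start Observatory Visit → 3
8 end Old-Town Transfer → 2
9 end Observatory Visit → 1
11 end Castle Transfer → 0
14 start Old-Town Photo → 1
22 end Old-Town Photo → 0
Peak is 3, at 5 (Castle Transfer, Observatory Visit, Old-Town Transfer).

3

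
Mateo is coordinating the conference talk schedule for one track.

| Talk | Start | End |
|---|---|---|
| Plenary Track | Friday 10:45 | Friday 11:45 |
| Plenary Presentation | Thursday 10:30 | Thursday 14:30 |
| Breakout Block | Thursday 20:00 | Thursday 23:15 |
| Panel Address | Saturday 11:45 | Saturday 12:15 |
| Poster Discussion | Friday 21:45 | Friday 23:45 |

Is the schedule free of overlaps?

Yes

Two intervals overlap when each starts before the other ends.
Sorted by start: Plenary Presentation, Breakout Block, Plenary Track, Poster Discussion, Panel Address.
Breakout Block starts after Plenary Presentation ends — done with Plenary Presentation.
Plenary Track starts after Breakout Block ends — done with Breakout Block.
Poster Discussion starts after Plenary Track ends — done with Plenary Track.
Panel Address starts after Poster Discussion ends.
Every pair is clear; the schedule has no overlaps.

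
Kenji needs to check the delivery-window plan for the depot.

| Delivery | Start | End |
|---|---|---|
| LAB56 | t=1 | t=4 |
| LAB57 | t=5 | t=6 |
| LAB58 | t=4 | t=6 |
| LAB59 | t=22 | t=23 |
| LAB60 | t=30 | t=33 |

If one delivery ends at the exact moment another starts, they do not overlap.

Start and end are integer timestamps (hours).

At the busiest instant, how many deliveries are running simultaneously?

Sort all start/end points and keep a running count:
t=1 start LAB56 → 1
t=4 end LAB56 → 0
t=4 start LAB58 → 1
t=5 start LAB57 → 2
t=6 end LAB57 → 1
t=6 end LAB58 → 0
t=22 start LAB59 → 1
t=23 end LAB59 → 0
t=30 start LAB60 → 1
t=33 end LAB60 → 0
Peak is 2, at t=5 (LAB57, LAB58).

2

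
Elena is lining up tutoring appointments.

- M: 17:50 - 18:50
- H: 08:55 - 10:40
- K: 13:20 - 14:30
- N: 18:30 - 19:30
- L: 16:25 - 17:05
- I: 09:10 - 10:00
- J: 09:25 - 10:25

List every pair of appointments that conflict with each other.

H & I, H & J, I & J, M & N

Sorted by start: H, I, J, K, L, M, N.
I starts before H ends → H and I overlap.
J starts before H ends → H and J overlap.
K starts after H ends — done with H.
J starts before I ends → I and J overlap.
K starts after I ends — done with I.
K starts after J ends — done with J.
L starts after K ends — done with K.
M starts after L ends — done with L.
N starts before M ends → M and N overlap.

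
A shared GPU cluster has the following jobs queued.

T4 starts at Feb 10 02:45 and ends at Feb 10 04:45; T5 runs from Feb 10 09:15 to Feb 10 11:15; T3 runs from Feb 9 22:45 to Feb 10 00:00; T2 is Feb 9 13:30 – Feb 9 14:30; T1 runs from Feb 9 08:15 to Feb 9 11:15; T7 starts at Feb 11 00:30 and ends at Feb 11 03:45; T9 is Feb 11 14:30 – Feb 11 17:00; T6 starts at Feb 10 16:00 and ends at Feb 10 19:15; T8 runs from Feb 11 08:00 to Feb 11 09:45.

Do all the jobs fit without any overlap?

Yes

Sorted by start: T1, T2, T3, T4, T5, T6, T7, T8, T9.
T2 starts after T1 ends, so nothing later overlaps T1 either.
T3 starts after T2 ends, so nothing later overlaps T2 either.
T4 starts after T3 ends, so nothing later overlaps T3 either.
T5 starts after T4 ends, so nothing later overlaps T4 either.
T6 starts after T5 ends, so nothing later overlaps T5 either.
T7 starts after T6 ends, so nothing later overlaps T6 either.
T8 starts after T7 ends, so nothing later overlaps T7 either.
T9 starts after T8 ends.
Every pair is clear; the schedule has no overlaps.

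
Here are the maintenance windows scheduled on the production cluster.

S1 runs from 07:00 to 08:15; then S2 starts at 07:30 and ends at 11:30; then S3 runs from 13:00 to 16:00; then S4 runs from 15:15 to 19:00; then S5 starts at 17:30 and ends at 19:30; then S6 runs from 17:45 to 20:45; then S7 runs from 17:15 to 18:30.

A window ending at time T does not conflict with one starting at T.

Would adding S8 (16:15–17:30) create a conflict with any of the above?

S1: ends 08:15 at or before S8 starts 16:15 → clear.
S2: ends 11:30 at or before S8 starts 16:15 → clear.
S3: ends 16:00 at or before S8 starts 16:15 → clear.
S4: starts 15:15 before S8 ends 17:30, and ends 19:00 after S8 starts 16:15 → overlap.
S7: starts 17:15 before S8 ends 17:30, and ends 18:30 after S8 starts 16:15 → overlap.
S5: starts 17:30 at or after S8 ends 17:30 → clear.
S6: starts 17:45 at or after S8 ends 17:30 → clear.
S8 overlaps S4, S7.

Yes — it overlaps S4, S7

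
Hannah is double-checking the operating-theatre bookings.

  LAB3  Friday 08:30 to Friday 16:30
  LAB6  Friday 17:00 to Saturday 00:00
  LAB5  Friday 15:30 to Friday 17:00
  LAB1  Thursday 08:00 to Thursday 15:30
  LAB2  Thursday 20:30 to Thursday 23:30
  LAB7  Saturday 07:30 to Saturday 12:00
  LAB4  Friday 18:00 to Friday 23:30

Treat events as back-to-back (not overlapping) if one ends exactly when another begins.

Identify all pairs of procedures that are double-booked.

LAB3 & LAB5, LAB4 & LAB6

Check each pair: they overlap iff neither finishes before the other starts.
Sorted by start: LAB1, LAB2, LAB3, LAB5, LAB6, LAB4, LAB7.
LAB2 starts after LAB1 ends, so nothing later overlaps LAB1 either.
LAB3 starts after LAB2 ends, so nothing later overlaps LAB2 either.
LAB5 starts before LAB3 ends → LAB3 and LAB5 overlap.
LAB6 starts after LAB3 ends, so nothing later overlaps LAB3 either.
LAB6 starts exactly when LAB5 ends (back-to-back, no overlap), so nothing later overlaps LAB5 either.
LAB4 starts before LAB6 ends → LAB6 and LAB4 overlap.
LAB7 starts after LAB6 ends.
LAB7 starts after LAB4 ends.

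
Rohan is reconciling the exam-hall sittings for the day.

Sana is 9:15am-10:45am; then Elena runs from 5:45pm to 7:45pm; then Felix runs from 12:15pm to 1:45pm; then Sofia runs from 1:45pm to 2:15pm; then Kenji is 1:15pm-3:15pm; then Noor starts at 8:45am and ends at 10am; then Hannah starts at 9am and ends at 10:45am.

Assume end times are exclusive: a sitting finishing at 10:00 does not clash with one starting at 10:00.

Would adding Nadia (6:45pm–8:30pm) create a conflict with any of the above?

Noor: ends 10am at or before Nadia starts 6:45pm → clear.
Hannah: ends 10:45am at or before Nadia starts 6:45pm → clear.
Sana: ends 10:45am at or before Nadia starts 6:45pm → clear.
Felix: ends 1:45pm at or before Nadia starts 6:45pm → clear.
Kenji: ends 3:15pm at or before Nadia starts 6:45pm → clear.
Sofia: ends 2:15pm at or before Nadia starts 6:45pm → clear.
Elena: starts 5:45pm before Nadia ends 8:30pm, and ends 7:45pm after Nadia starts 6:45pm → overlap.
Nadia overlaps Elena.

Yes — it overlaps Elena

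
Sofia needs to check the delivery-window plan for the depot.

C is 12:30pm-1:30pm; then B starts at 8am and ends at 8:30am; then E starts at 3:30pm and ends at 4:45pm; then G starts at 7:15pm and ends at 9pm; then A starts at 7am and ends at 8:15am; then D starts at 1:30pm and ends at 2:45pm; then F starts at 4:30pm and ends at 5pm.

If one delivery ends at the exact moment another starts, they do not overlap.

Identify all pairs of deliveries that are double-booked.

A & B, E & F

Sorted by start: A, B, C, D, E, F, G.
B starts before A ends → A and B overlap.
C starts after A ends; A is clear from here.
C starts after B ends; B is clear from here.
D starts exactly when C ends (back-to-back, no overlap); C is clear from here.
E starts after D ends; D is clear from here.
F starts before E ends → E and F overlap.
G starts after E ends.
G starts after F ends.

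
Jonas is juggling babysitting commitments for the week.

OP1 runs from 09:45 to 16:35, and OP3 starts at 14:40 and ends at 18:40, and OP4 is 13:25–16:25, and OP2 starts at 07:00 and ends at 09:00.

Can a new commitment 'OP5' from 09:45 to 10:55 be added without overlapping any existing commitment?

No — it overlaps OP1

OP2: ends 09:00 at or before OP5 starts 09:45 → clear.
OP1: starts 09:45 before OP5 ends 10:55, and ends 16:35 after OP5 starts 09:45 → overlap.
OP4: starts 13:25 at or after OP5 ends 10:55 → clear.
OP3: starts 14:40 at or after OP5 ends 10:55 → clear.
OP5 overlaps OP1.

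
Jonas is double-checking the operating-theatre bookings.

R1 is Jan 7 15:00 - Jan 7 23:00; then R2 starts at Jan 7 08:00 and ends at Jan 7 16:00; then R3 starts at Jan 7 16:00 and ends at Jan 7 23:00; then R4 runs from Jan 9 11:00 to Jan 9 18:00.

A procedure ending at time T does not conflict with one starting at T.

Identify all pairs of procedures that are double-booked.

Sorted by start: R2, R1, R3, R4.
R1 starts before R2 ends → R2 and R1 overlap.
R3 starts exactly when R2 ends (back-to-back, no overlap), so nothing later overlaps R2 either.
R3 starts before R1 ends → R1 and R3 overlap.
R4 starts after R1 ends.
R4 starts after R3 ends.

R1 & R2, R1 & R3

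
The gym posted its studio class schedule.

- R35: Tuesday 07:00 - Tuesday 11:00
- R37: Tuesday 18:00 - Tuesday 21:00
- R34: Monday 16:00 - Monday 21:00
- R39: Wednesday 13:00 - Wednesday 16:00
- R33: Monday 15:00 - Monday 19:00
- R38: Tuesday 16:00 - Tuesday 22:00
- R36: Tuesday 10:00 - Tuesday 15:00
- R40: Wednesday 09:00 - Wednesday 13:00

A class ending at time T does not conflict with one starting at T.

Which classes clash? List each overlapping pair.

Two intervals overlap when each starts before the other ends.
Sorted by start: R33, R34, R35, R36, R38, R37, R40, R39.
R34 starts before R33 ends → R33 and R34 overlap.
R35 starts after R33 ends, so R33 has no further overlaps.
R35 starts after R34 ends, so R34 has no further overlaps.
R36 starts before R35 ends → R35 and R36 overlap.
R38 starts after R35 ends, so R35 has no further overlaps.
R38 starts after R36 ends, so R36 has no further overlaps.
R37 starts before R38 ends → R38 and R37 overlap.
R40 starts after R38 ends, so R38 has no further overlaps.
R40 starts after R37 ends, so R37 has no further overlaps.
R39 starts exactly when R40 ends (back-to-back, no overlap).

R33 & R34, R35 & R36, R37 & R38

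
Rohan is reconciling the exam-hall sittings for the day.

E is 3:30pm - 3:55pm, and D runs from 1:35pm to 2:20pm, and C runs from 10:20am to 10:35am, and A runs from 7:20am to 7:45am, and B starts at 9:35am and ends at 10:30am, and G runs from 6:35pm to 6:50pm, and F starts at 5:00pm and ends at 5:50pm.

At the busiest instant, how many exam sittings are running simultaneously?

2

Walk through starts and ends in time order (an end at T is processed before a start at T):
7:20am start A → 1
7:45am end A → 0
9:35am start B → 1
10:20am start C → 2
10:30am end B → 1
10:35am end C → 0
1:35pm start D → 1
2:20pm end D → 0
3:30pm start E → 1
3:55pm end E → 0
5:00pm start F → 1
5:50pm end F → 0
6:35pm start G → 1
6:50pm end G → 0
Peak is 2, at 10:20am (B, C).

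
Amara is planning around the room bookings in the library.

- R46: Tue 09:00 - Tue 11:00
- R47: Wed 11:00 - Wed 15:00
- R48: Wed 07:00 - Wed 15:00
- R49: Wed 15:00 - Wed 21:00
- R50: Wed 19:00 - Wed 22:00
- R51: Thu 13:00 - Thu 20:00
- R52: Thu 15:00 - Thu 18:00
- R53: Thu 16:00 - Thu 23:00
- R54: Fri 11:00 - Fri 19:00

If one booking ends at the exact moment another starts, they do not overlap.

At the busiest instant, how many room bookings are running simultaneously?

3

Walk through starts and ends in time order (an end at T is processed before a start at T):
Tue 09:00 start R46 → 1
Tue 11:00 end R46 → 0
Wed 07:00 start R48 → 1
Wed 11:00 start R47 → 2
Wed 15:00 end R47 → 1
Wed 15:00 end R48 → 0
Wed 15:00 start R49 → 1
Wed 19:00 start R50 → 2
Wed 21:00 end R49 → 1
Wed 22:00 end R50 → 0
Thu 13:00 start R51 → 1
Thu 15:00 start R52 → 2
Thu 16:00 start R53 → 3
Thu 18:00 end R52 → 2
Thu 20:00 end R51 → 1
Thu 23:00 end R53 → 0
Fri 11:00 start R54 → 1
Fri 19:00 end R54 → 0
Peak is 3, at Thu 16:00 (R51, R52, R53).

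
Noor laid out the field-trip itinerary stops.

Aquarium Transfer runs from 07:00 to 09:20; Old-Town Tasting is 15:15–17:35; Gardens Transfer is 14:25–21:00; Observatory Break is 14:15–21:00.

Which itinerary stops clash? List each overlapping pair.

Sorted by start: Aquarium Transfer, Observatory Break, Gardens Transfer, Old-Town Tasting.
Observatory Break starts after Aquarium Transfer ends — done with Aquarium Transfer.
Gardens Transfer starts before Observatory Break ends → Observatory Break and Gardens Transfer overlap.
Old-Town Tasting starts before Observatory Break ends → Observatory Break and Old-Town Tasting overlap.
Old-Town Tasting starts before Gardens Transfer ends → Gardens Transfer and Old-Town Tasting overlap.

Gardens Transfer & Observatory Break, Gardens Transfer & Old-Town Tasting, Observatory Break & Old-Town Tasting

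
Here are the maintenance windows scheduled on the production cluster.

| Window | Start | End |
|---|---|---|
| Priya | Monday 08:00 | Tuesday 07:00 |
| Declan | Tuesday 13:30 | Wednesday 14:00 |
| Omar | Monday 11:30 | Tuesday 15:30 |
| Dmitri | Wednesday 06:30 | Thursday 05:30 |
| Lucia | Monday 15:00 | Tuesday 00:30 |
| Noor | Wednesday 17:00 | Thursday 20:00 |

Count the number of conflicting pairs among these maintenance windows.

6

Sorted by start: Priya, Omar, Lucia, Declan, Dmitri, Noor.
Omar starts before Priya ends → Priya and Omar overlap.
Lucia starts before Priya ends → Priya and Lucia overlap.
Declan starts after Priya ends, so nothing later overlaps Priya either.
Lucia starts before Omar ends → Omar and Lucia overlap.
Declan starts before Omar ends → Omar and Declan overlap.
Dmitri starts after Omar ends, so nothing later overlaps Omar either.
Declan starts after Lucia ends, so nothing later overlaps Lucia either.
Dmitri starts before Declan ends → Declan and Dmitri overlap.
Noor starts after Declan ends.
Noor starts before Dmitri ends → Dmitri and Noor overlap.
Overlapping pairs: Declan & Dmitri, Declan & Omar, Dmitri & Noor, Lucia & Omar, Lucia & Priya, Omar & Priya — 6 in total.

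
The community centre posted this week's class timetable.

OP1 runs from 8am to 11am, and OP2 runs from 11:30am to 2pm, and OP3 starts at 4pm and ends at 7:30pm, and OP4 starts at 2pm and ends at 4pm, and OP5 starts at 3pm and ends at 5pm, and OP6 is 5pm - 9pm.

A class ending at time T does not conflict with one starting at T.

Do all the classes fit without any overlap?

Two intervals overlap when each starts before the other ends.
Sorted by start: OP1, OP2, OP4, OP5, OP3, OP6.
OP2 starts after OP1 ends, so OP1 has no further overlaps.
OP4 starts exactly when OP2 ends (back-to-back, no overlap), so OP2 has no further overlaps.
OP5 starts before OP4 ends → OP4 and OP5 overlap.
That's a conflict, so the schedule is not conflict-free.

No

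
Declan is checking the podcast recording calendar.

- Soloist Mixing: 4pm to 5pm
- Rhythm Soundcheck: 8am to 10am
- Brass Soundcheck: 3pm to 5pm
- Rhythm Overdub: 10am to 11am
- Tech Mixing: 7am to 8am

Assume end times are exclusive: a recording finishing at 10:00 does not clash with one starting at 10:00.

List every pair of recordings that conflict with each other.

Sorted by start: Tech Mixing, Rhythm Soundcheck, Rhythm Overdub, Brass Soundcheck, Soloist Mixing.
Rhythm Soundcheck starts exactly when Tech Mixing ends (back-to-back, no overlap), so Tech Mixing has no further overlaps.
Rhythm Overdub starts exactly when Rhythm Soundcheck ends (back-to-back, no overlap), so Rhythm Soundcheck has no further overlaps.
Brass Soundcheck starts after Rhythm Overdub ends, so Rhythm Overdub has no further overlaps.
Soloist Mixing starts before Brass Soundcheck ends → Brass Soundcheck and Soloist Mixing overlap.

Brass Soundcheck & Soloist Mixing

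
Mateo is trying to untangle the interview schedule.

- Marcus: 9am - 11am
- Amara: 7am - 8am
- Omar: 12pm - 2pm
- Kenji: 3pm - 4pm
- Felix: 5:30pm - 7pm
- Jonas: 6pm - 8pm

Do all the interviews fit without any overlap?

No

Sorted by start: Amara, Marcus, Omar, Kenji, Felix, Jonas.
Marcus starts after Amara ends; Amara is clear from here.
Omar starts after Marcus ends; Marcus is clear from here.
Kenji starts after Omar ends; Omar is clear from here.
Felix starts after Kenji ends; Kenji is clear from here.
Jonas starts before Felix ends → Felix and Jonas overlap.
That's a conflict, so the schedule is not conflict-free.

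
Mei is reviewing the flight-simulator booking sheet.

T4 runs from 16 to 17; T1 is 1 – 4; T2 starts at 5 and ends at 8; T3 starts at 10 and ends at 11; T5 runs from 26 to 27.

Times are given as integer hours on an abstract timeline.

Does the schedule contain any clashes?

No

Sorted by start: T1, T2, T3, T4, T5.
T2 starts after T1 ends, so T1 has no further overlaps.
T3 starts after T2 ends, so T2 has no further overlaps.
T4 starts after T3 ends, so T3 has no further overlaps.
T5 starts after T4 ends.
Every pair is clear; the schedule has no overlaps.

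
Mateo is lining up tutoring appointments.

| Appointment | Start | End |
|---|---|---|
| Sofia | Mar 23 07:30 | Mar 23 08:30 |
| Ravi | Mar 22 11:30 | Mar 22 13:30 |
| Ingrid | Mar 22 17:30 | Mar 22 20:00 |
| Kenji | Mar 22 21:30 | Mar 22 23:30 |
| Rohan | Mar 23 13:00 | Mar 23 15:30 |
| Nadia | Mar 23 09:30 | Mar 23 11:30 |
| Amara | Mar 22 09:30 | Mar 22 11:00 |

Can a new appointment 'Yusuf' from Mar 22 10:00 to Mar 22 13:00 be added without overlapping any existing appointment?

No — it overlaps Amara, Ravi

Amara: starts Mar 22 09:30 before Yusuf ends Mar 22 13:00, and ends Mar 22 11:00 after Yusuf starts Mar 22 10:00 → overlap.
Ravi: starts Mar 22 11:30 before Yusuf ends Mar 22 13:00, and ends Mar 22 13:30 after Yusuf starts Mar 22 10:00 → overlap.
Ingrid: starts Mar 22 17:30 at or after Yusuf ends Mar 22 13:00 → clear.
Kenji: starts Mar 22 21:30 at or after Yusuf ends Mar 22 13:00 → clear.
Sofia: starts Mar 23 07:30 at or after Yusuf ends Mar 22 13:00 → clear.
Nadia: starts Mar 23 09:30 at or after Yusuf ends Mar 22 13:00 → clear.
Rohan: starts Mar 23 13:00 at or after Yusuf ends Mar 22 13:00 → clear.
Yusuf overlaps Amara, Ravi.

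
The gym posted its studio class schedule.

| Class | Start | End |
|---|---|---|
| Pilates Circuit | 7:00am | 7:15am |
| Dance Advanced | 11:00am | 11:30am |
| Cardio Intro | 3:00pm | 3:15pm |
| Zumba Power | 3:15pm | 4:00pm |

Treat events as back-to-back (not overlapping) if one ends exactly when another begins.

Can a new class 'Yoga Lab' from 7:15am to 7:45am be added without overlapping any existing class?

Yes — the slot is free

Pilates Circuit: ends 7:15am at or before Yoga Lab starts 7:15am → clear.
Dance Advanced: starts 11:00am at or after Yoga Lab ends 7:45am → clear.
Cardio Intro: starts 3:00pm at or after Yoga Lab ends 7:45am → clear.
Zumba Power: starts 3:15pm at or after Yoga Lab ends 7:45am → clear.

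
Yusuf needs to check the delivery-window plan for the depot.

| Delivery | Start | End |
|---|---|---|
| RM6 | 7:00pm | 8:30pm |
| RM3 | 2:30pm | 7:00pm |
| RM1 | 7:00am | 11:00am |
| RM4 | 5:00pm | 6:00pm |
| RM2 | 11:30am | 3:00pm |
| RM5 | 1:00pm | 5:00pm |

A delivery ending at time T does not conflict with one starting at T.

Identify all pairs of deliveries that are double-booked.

RM2 & RM3, RM2 & RM5, RM3 & RM4, RM3 & RM5

Sorted by start: RM1, RM2, RM5, RM3, RM4, RM6.
RM2 starts after RM1 ends; RM1 is clear from here.
RM5 starts before RM2 ends → RM2 and RM5 overlap.
RM3 starts before RM2 ends → RM2 and RM3 overlap.
RM4 starts after RM2 ends; RM2 is clear from here.
RM3 starts before RM5 ends → RM5 and RM3 overlap.
RM4 starts exactly when RM5 ends (back-to-back, no overlap); RM5 is clear from here.
RM4 starts before RM3 ends → RM3 and RM4 overlap.
RM6 starts exactly when RM3 ends (back-to-back, no overlap).
RM6 starts after RM4 ends.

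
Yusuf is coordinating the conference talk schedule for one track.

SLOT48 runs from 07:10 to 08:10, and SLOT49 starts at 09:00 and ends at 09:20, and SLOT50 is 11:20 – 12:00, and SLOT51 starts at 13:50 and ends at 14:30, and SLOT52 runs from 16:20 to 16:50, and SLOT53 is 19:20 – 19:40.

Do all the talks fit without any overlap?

Two intervals overlap when each starts before the other ends.
Sorted by start: SLOT48, SLOT49, SLOT50, SLOT51, SLOT52, SLOT53.
SLOT49 starts after SLOT48 ends, so SLOT48 has no further overlaps.
SLOT50 starts after SLOT49 ends, so SLOT49 has no further overlaps.
SLOT51 starts after SLOT50 ends, so SLOT50 has no further overlaps.
SLOT52 starts after SLOT51 ends, so SLOT51 has no further overlaps.
SLOT53 starts after SLOT52 ends.
Every pair is clear; the schedule has no overlaps.

Yes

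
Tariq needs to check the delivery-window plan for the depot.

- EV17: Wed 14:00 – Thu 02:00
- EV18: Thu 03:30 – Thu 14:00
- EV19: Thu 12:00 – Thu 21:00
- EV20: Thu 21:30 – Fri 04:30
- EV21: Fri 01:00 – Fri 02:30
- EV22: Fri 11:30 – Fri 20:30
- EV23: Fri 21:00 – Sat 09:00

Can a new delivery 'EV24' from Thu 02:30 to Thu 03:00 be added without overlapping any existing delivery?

Yes — the slot is free

EV17: ends Thu 02:00 at or before EV24 starts Thu 02:30 → clear.
EV18: starts Thu 03:30 at or after EV24 ends Thu 03:00 → clear.
EV19: starts Thu 12:00 at or after EV24 ends Thu 03:00 → clear.
EV20: starts Thu 21:30 at or after EV24 ends Thu 03:00 → clear.
EV21: starts Fri 01:00 at or after EV24 ends Thu 03:00 → clear.
EV22: starts Fri 11:30 at or after EV24 ends Thu 03:00 → clear.
EV23: starts Fri 21:00 at or after EV24 ends Thu 03:00 → clear.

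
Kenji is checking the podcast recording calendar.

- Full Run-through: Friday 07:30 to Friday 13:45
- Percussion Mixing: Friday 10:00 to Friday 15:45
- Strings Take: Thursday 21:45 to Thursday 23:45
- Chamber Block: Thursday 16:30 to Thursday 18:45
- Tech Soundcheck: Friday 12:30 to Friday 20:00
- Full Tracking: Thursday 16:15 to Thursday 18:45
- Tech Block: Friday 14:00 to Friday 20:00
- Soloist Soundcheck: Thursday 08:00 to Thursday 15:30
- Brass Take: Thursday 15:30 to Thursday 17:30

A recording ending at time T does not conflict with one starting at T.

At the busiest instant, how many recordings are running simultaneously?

3

Walk through starts and ends in time order (an end at T is processed before a start at T):
Thursday 08:00 start Soloist Soundcheck → 1
Thursday 15:30 end Soloist Soundcheck → 0
Thursday 15:30 start Brass Take → 1
Thursday 16:15 start Full Tracking → 2
Thursday 16:30 start Chamber Block → 3
Thursday 17:30 end Brass Take → 2
Thursday 18:45 end Chamber Block → 1
Thursday 18:45 end Full Tracking → 0
Thursday 21:45 start Strings Take → 1
Thursday 23:45 end Strings Take → 0
Friday 07:30 start Full Run-through → 1
Friday 10:00 start Percussion Mixing → 2
Friday 12:30 start Tech Soundcheck → 3
Friday 13:45 end Full Run-through → 2
Friday 14:00 start Tech Block → 3
Friday 15:45 end Percussion Mixing → 2
Friday 20:00 end Tech Block → 1
Friday 20:00 end Tech Soundcheck → 0
Peak is 3, at Thursday 16:30 (Brass Take, Chamber Block, Full Tracking).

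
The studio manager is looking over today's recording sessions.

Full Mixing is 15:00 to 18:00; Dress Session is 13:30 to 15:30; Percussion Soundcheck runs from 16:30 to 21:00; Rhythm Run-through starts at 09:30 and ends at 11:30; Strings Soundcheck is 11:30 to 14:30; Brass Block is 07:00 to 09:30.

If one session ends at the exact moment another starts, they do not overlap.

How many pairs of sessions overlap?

Check each pair: they overlap iff neither finishes before the other starts.
Sorted by start: Brass Block, Rhythm Run-through, Strings Soundcheck, Dress Session, Full Mixing, Percussion Soundcheck.
Rhythm Run-through starts exactly when Brass Block ends (back-to-back, no overlap), so nothing later overlaps Brass Block either.
Strings Soundcheck starts exactly when Rhythm Run-through ends (back-to-back, no overlap), so nothing later overlaps Rhythm Run-through either.
Dress Session starts before Strings Soundcheck ends → Strings Soundcheck and Dress Session overlap.
Full Mixing starts after Strings Soundcheck ends, so nothing later overlaps Strings Soundcheck either.
Full Mixing starts before Dress Session ends → Dress Session and Full Mixing overlap.
Percussion Soundcheck starts after Dress Session ends.
Percussion Soundcheck starts before Full Mixing ends → Full Mixing and Percussion Soundcheck overlap.
Overlapping pairs: Dress Session & Full Mixing, Dress Session & Strings Soundcheck, Full Mixing & Percussion Soundcheck — 3 in total.

3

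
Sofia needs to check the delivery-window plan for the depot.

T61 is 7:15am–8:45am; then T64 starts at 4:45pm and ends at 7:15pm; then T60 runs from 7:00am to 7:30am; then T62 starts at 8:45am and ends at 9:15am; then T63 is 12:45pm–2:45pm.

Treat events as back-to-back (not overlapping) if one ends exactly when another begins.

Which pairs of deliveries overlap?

Two intervals overlap when each starts before the other ends.
Sorted by start: T60, T61, T62, T63, T64.
T61 starts before T60 ends → T60 and T61 overlap.
T62 starts after T60 ends; T60 is clear from here.
T62 starts exactly when T61 ends (back-to-back, no overlap); T61 is clear from here.
T63 starts after T62 ends; T62 is clear from here.
T64 starts after T63 ends.

T60 & T61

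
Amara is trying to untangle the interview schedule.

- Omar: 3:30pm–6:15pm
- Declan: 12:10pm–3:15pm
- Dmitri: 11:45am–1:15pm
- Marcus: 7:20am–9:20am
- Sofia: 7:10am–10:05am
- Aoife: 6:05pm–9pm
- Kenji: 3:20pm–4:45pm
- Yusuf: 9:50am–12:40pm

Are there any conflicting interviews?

Sorted by start: Sofia, Marcus, Yusuf, Dmitri, Declan, Kenji, Omar, Aoife.
Marcus starts before Sofia ends → Sofia and Marcus overlap.
That's a conflict, so the schedule is not conflict-free.

Yes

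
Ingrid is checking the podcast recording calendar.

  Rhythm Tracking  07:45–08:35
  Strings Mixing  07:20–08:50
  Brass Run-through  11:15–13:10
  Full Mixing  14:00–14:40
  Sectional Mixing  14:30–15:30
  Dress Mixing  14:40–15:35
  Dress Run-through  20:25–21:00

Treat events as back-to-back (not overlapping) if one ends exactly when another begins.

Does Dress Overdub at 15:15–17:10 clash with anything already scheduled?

Yes — it overlaps Dress Mixing, Sectional Mixing

Strings Mixing: ends 08:50 at or before Dress Overdub starts 15:15 → clear.
Rhythm Tracking: ends 08:35 at or before Dress Overdub starts 15:15 → clear.
Brass Run-through: ends 13:10 at or before Dress Overdub starts 15:15 → clear.
Full Mixing: ends 14:40 at or before Dress Overdub starts 15:15 → clear.
Sectional Mixing: starts 14:30 before Dress Overdub ends 17:10, and ends 15:30 after Dress Overdub starts 15:15 → overlap.
Dress Mixing: starts 14:40 before Dress Overdub ends 17:10, and ends 15:35 after Dress Overdub starts 15:15 → overlap.
Dress Run-through: starts 20:25 at or after Dress Overdub ends 17:10 → clear.
Dress Overdub overlaps Sectional Mixing, Dress Mixing.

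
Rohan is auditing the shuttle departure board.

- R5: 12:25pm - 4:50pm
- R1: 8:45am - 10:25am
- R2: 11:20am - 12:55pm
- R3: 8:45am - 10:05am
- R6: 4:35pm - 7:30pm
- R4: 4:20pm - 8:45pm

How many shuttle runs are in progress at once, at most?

Walk through starts and ends in time order (an end at T is processed before a start at T):
8:45am start R1 → 1
8:45am start R3 → 2
10:05am end R3 → 1
10:25am end R1 → 0
11:20am start R2 → 1
12:25pm start R5 → 2
12:55pm end R2 → 1
4:20pm start R4 → 2
4:35pm start R6 → 3
4:50pm end R5 → 2
7:30pm end R6 → 1
8:45pm end R4 → 0
Peak is 3, at 4:35pm (R4, R5, R6).

3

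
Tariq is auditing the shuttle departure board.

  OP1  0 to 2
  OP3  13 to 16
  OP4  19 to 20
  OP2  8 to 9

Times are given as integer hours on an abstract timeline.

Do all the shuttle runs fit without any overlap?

Yes

Sorted by start: OP1, OP2, OP3, OP4.
OP2 starts after OP1 ends, so OP1 has no further overlaps.
OP3 starts after OP2 ends, so OP2 has no further overlaps.
OP4 starts after OP3 ends.
Every pair is clear; the schedule has no overlaps.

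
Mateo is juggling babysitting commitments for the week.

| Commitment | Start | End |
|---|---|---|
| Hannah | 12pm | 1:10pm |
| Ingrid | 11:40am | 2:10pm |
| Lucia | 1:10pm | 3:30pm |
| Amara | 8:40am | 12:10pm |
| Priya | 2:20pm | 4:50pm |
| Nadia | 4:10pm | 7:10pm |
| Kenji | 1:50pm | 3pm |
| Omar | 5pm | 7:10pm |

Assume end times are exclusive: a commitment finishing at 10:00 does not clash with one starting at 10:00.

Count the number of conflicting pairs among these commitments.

10

Sorted by start: Amara, Ingrid, Hannah, Lucia, Kenji, Priya, Nadia, Omar.
Ingrid starts before Amara ends → Amara and Ingrid overlap.
Hannah starts before Amara ends → Amara and Hannah overlap.
Lucia starts after Amara ends, so nothing later overlaps Amara either.
Hannah starts before Ingrid ends → Ingrid and Hannah overlap.
Lucia starts before Ingrid ends → Ingrid and Lucia overlap.
Kenji starts before Ingrid ends → Ingrid and Kenji overlap.
Priya starts after Ingrid ends, so nothing later overlaps Ingrid either.
Lucia starts exactly when Hannah ends (back-to-back, no overlap), so nothing later overlaps Hannah either.
Kenji starts before Lucia ends → Lucia and Kenji overlap.
Priya starts before Lucia ends → Lucia and Priya overlap.
Nadia starts after Lucia ends, so nothing later overlaps Lucia either.
Priya starts before Kenji ends → Kenji and Priya overlap.
Nadia starts after Kenji ends, so nothing later overlaps Kenji either.
Nadia starts before Priya ends → Priya and Nadia overlap.
Omar starts after Priya ends.
Omar starts before Nadia ends → Nadia and Omar overlap.
Overlapping pairs: Amara & Hannah, Amara & Ingrid, Hannah & Ingrid, Ingrid & Kenji, Ingrid & Lucia, Kenji & Lucia, Kenji & Priya, Lucia & Priya, Nadia & Omar, Nadia & Priya — 10 in total.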